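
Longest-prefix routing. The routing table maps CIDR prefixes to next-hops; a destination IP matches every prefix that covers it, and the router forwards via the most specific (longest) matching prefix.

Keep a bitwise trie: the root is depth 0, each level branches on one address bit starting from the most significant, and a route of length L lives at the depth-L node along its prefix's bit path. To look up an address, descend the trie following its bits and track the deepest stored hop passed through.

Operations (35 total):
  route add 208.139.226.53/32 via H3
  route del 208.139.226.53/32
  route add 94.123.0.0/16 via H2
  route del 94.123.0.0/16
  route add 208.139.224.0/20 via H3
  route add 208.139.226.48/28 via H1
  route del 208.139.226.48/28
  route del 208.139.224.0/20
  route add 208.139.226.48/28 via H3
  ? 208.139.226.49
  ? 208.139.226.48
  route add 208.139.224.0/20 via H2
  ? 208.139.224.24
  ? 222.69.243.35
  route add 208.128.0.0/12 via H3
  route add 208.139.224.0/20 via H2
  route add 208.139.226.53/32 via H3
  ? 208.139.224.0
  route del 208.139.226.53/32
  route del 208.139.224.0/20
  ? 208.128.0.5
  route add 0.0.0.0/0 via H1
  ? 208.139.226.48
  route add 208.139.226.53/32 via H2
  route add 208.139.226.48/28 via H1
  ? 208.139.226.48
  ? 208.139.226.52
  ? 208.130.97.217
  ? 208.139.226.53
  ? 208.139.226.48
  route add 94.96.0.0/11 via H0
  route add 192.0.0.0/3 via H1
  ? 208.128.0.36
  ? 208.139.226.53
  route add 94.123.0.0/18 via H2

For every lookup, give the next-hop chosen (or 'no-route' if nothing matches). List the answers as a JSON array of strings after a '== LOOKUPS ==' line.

Trace:
  add 208.139.226.53/32 -> H3 at depth 32
  - 208.139.226.53/32 clear@32
  add 94.123.0.0/16 -> H2 at depth 16
  - 94.123.0.0/16 clear@16
  add 208.139.224.0/20 -> H3 at depth 20
  add 208.139.226.48/28 -> H1 at depth 28
  - 208.139.226.48/28 clear@28
  - 208.139.224.0/20 clear@20
  add 208.139.226.48/28 -> H3 at depth 28
  lookup 208.139.226.49: bits 11010000100010111110001000110 walk d0:-→d1:-→d2:-→d3:-→d4:-→d5:-→d6:-→d7:-→d8:-→d9:-→d10:-→d11:-→d12:-→d13:-→d14:-→d15:-→d16:-→d17:-→d18:-→d19:-→d20:-→d21:-→d22:-→d23:-→d24:-→d25:-→d26:-→d27:-→d28:H3→d29:- -> H3
  lookup 208.139.226.48: bits 11010000100010111110001000110 walk d0:-→d1:-→d2:-→d3:-→d4:-→d5:-→d6:-→d7:-→d8:-→d9:-→d10:-→d11:-→d12:-→d13:-→d14:-→d15:-→d16:-→d17:-→d18:-→d19:-→d20:-→d21:-→d22:-→d23:-→d24:-→d25:-→d26:-→d27:-→d28:H3→d29:- -> H3
  add 208.139.224.0/20 -> H2 at depth 20
  lookup 208.139.224.24: bits 1101000010001011111000 walk d0:-→d1:-→d2:-→d3:-→d4:-→d5:-→d6:-→d7:-→d8:-→d9:-→d10:-→d11:-→d12:-→d13:-→d14:-→d15:-→d16:-→d17:-→d18:-→d19:-→d20:H2→d21:-→d22:- -> H2
  lookup 222.69.243.35: bits 1101 walk d0:-→d1:-→d2:-→d3:-→d4:- -> no-route
  add 208.128.0.0/12 -> H3 at depth 12
  add 208.139.224.0/20 -> H2 at depth 20
  add 208.139.226.53/32 -> H3 at depth 32
  lookup 208.139.224.0: bits 1101000010001011111000 walk d0:-→d1:-→d2:-→d3:-→d4:-→d5:-→d6:-→d7:-→d8:-→d9:-→d10:-→d11:-→d12:H3→d13:-→d14:-→d15:-→d16:-→d17:-→d18:-→d19:-→d20:H2→d21:-→d22:- -> H2
  - 208.139.226.53/32 clear@32
  - 208.139.224.0/20 clear@20
  lookup 208.128.0.5: bits 110100001000 walk d0:-→d1:-→d2:-→d3:-→d4:-→d5:-→d6:-→d7:-→d8:-→d9:-→d10:-→d11:-→d12:H3 -> H3
  add 0.0.0.0/0 -> H1 at depth 0
  lookup 208.139.226.48: bits 11010000100010111110001000110 walk d0:H1→d1:-→d2:-→d3:-→d4:-→d5:-→d6:-→d7:-→d8:-→d9:-→d10:-→d11:-→d12:H3→d13:-→d14:-→d15:-→d16:-→d17:-→d18:-→d19:-→d20:-→d21:-→d22:-→d23:-→d24:-→d25:-→d26:-→d27:-→d28:H3→d29:- -> H3
  add 208.139.226.53/32 -> H2 at depth 32
  add 208.139.226.48/28 -> H1 at depth 28
  lookup 208.139.226.48: bits 11010000100010111110001000110 walk d0:H1→d1:-→d2:-→d3:-→d4:-→d5:-→d6:-→d7:-→d8:-→d9:-→d10:-→d11:-→d12:H3→d13:-→d14:-→d15:-→d16:-→d17:-→d18:-→d19:-→d20:-→d21:-→d22:-→d23:-→d24:-→d25:-→d26:-→d27:-→d28:H1→d29:- -> H1
  lookup 208.139.226.52: bits 1101000010001011111000100011010 walk d0:H1→d1:-→d2:-→d3:-→d4:-→d5:-→d6:-→d7:-→d8:-→d9:-→d10:-→d11:-→d12:H3→d13:-→d14:-→d15:-→d16:-→d17:-→d18:-→d19:-→d20:-→d21:-→d22:-→d23:-→d24:-→d25:-→d26:-→d27:-→d28:H1→d29:-→d30:-→d31:- -> H1
  lookup 208.130.97.217: bits 110100001000 walk d0:H1→d1:-→d2:-→d3:-→d4:-→d5:-→d6:-→d7:-→d8:-→d9:-→d10:-→d11:-→d12:H3 -> H3
  lookup 208.139.226.53: bits 11010000100010111110001000110101 walk d0:H1→d1:-→d2:-→d3:-→d4:-→d5:-→d6:-→d7:-→d8:-→d9:-→d10:-→d11:-→d12:H3→d13:-→d14:-→d15:-→d16:-→d17:-→d18:-→d19:-→d20:-→d21:-→d22:-→d23:-→d24:-→d25:-→d26:-→d27:-→d28:H1→d29:-→d30:-→d31:-→d32:H2 -> H2
  lookup 208.139.226.48: bits 11010000100010111110001000110 walk d0:H1→d1:-→d2:-→d3:-→d4:-→d5:-→d6:-→d7:-→d8:-→d9:-→d10:-→d11:-→d12:H3→d13:-→d14:-→d15:-→d16:-→d17:-→d18:-→d19:-→d20:-→d21:-→d22:-→d23:-→d24:-→d25:-→d26:-→d27:-→d28:H1→d29:- -> H1
  add 94.96.0.0/11 -> H0 at depth 11
  add 192.0.0.0/3 -> H1 at depth 3
  lookup 208.128.0.36: bits 110100001000 walk d0:H1→d1:-→d2:-→d3:H1→d4:-→d5:-→d6:-→d7:-→d8:-→d9:-→d10:-→d11:-→d12:H3 -> H3
  lookup 208.139.226.53: bits 11010000100010111110001000110101 walk d0:H1→d1:-→d2:-→d3:H1→d4:-→d5:-→d6:-→d7:-→d8:-→d9:-→d10:-→d11:-→d12:H3→d13:-→d14:-→d15:-→d16:-→d17:-→d18:-→d19:-→d20:-→d21:-→d22:-→d23:-→d24:-→d25:-→d26:-→d27:-→d28:H1→d29:-→d30:-→d31:-→d32:H2 -> H2
  add 94.123.0.0/18 -> H2 at depth 18

== LOOKUPS ==
["H3","H3","H2","no-route","H2","H3","H3","H1","H1","H3","H2","H1","H3","H2"]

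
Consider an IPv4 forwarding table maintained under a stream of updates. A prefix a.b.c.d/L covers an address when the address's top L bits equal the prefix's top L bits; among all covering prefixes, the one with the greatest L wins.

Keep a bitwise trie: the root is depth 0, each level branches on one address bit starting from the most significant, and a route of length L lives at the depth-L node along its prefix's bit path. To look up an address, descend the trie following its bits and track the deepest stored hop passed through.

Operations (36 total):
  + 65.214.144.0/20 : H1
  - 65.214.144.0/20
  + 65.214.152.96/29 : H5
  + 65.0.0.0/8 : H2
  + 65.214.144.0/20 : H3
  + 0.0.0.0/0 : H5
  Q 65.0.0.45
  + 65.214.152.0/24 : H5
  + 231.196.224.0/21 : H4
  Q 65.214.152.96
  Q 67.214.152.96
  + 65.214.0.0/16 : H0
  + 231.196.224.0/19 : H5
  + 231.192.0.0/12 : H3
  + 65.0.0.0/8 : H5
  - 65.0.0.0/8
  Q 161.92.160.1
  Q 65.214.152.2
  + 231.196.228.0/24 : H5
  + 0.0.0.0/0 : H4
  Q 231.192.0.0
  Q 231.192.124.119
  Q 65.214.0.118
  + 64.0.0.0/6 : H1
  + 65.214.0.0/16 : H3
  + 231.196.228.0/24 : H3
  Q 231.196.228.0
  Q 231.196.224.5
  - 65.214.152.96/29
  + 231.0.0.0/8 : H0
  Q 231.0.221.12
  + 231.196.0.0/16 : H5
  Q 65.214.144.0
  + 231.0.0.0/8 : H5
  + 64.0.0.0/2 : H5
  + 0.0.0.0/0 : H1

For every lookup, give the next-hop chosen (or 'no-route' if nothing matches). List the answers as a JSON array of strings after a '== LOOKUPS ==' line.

Apply in order:
  + 65.214.144.0/20 (H1) depth=20
  del 65.214.144.0/20 (clear depth 20)
  + 65.214.152.96/29 (H5) depth=29
  + 65.0.0.0/8 (H2) depth=8
  + 65.214.144.0/20 (H3) depth=20
  + 0.0.0.0/0 (H5) depth=0
  lookup 65.0.0.45: bits 01000001 walk d0:H5→d1:-→d2:-→d3:-→d4:-→d5:-→d6:-→d7:-→d8:H2 -> H2
  + 65.214.152.0/24 (H5) depth=24
  + 231.196.224.0/21 (H4) depth=21
  lookup 65.214.152.96: bits 01000001110101101001100001100 walk d0:H5→d1:-→d2:-→d3:-→d4:-→d5:-→d6:-→d7:-→d8:H2→d9:-→d10:-→d11:-→d12:-→d13:-→d14:-→d15:-→d16:-→d17:-→d18:-→d19:-→d20:H3→d21:-→d22:-→d23:-→d24:H5→d25:-→d26:-→d27:-→d28:-→d29:H5 -> H5
  lookup 67.214.152.96: bits 010000 walk d0:H5→d1:-→d2:-→d3:-→d4:-→d5:-→d6:- -> H5
  + 65.214.0.0/16 (H0) depth=16
  + 231.196.224.0/19 (H5) depth=19
  + 231.192.0.0/12 (H3) depth=12
  + 65.0.0.0/8 (H5) depth=8
  del 65.0.0.0/8 (clear depth 8)
  lookup 161.92.160.1: bits 1 walk d0:H5→d1:- -> H5
  lookup 65.214.152.2: bits 0100000111010110100110000 walk d0:H5→d1:-→d2:-→d3:-→d4:-→d5:-→d6:-→d7:-→d8:-→d9:-→d10:-→d11:-→d12:-→d13:-→d14:-→d15:-→d16:H0→d17:-→d18:-→d19:-→d20:H3→d21:-→d22:-→d23:-→d24:H5→d25:- -> H5
  + 231.196.228.0/24 (H5) depth=24
  + 0.0.0.0/0 (H4) depth=0
  lookup 231.192.0.0: bits 1110011111000 walk d0:H4→d1:-→d2:-→d3:-→d4:-→d5:-→d6:-→d7:-→d8:-→d9:-→d10:-→d11:-→d12:H3→d13:- -> H3
  lookup 231.192.124.119: bits 1110011111000 walk d0:H4→d1:-→d2:-→d3:-→d4:-→d5:-→d6:-→d7:-→d8:-→d9:-→d10:-→d11:-→d12:H3→d13:- -> H3
  lookup 65.214.0.118: bits 0100000111010110 walk d0:H4→d1:-→d2:-→d3:-→d4:-→d5:-→d6:-→d7:-→d8:-→d9:-→d10:-→d11:-→d12:-→d13:-→d14:-→d15:-→d16:H0 -> H0
  + 64.0.0.0/6 (H1) depth=6
  + 65.214.0.0/16 (H3) depth=16
  + 231.196.228.0/24 (H3) depth=24
  lookup 231.196.228.0: bits 111001111100010011100100 walk d0:H4→d1:-→d2:-→d3:-→d4:-→d5:-→d6:-→d7:-→d8:-→d9:-→d10:-→d11:-→d12:H3→d13:-→d14:-→d15:-→d16:-→d17:-→d18:-→d19:H5→d20:-→d21:H4→d22:-→d23:-→d24:H3 -> H3
  lookup 231.196.224.5: bits 111001111100010011100 walk d0:H4→d1:-→d2:-→d3:-→d4:-→d5:-→d6:-→d7:-→d8:-→d9:-→d10:-→d11:-→d12:H3→d13:-→d14:-→d15:-→d16:-→d17:-→d18:-→d19:H5→d20:-→d21:H4 -> H4
  del 65.214.152.96/29 (clear depth 29)
  + 231.0.0.0/8 (H0) depth=8
  lookup 231.0.221.12: bits 11100111 walk d0:H4→d1:-→d2:-→d3:-→d4:-→d5:-→d6:-→d7:-→d8:H0 -> H0
  + 231.196.0.0/16 (H5) depth=16
  lookup 65.214.144.0: bits 01000001110101101001 walk d0:H4→d1:-→d2:-→d3:-→d4:-→d5:-→d6:H1→d7:-→d8:-→d9:-→d10:-→d11:-→d12:-→d13:-→d14:-→d15:-→d16:H3→d17:-→d18:-→d19:-→d20:H3 -> H3
  + 231.0.0.0/8 (H5) depth=8
  + 64.0.0.0/2 (H5) depth=2
  + 0.0.0.0/0 (H1) depth=0

== LOOKUPS ==
["H2","H5","H5","H5","H5","H3","H3","H0","H3","H4","H0","H3"]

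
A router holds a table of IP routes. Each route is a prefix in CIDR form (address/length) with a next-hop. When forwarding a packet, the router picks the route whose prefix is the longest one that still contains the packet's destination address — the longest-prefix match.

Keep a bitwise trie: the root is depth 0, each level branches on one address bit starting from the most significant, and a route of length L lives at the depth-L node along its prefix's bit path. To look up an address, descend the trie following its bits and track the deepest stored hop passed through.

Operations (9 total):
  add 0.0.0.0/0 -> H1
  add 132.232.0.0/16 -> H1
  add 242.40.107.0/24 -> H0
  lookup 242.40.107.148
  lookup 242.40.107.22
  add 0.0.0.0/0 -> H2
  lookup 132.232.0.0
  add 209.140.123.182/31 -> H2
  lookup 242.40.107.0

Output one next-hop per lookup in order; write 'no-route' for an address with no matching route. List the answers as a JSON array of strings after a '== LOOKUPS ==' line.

Process each operation:
  + 0.0.0.0/0 (H1) depth=0
  + 132.232.0.0/16 (H1) depth=16
  + 242.40.107.0/24 (H0) depth=24
  lookup 242.40.107.148: bits 111100100010100001101011 walk d0:H1→d1:-→d2:-→d3:-→d4:-→d5:-→d6:-→d7:-→d8:-→d9:-→d10:-→d11:-→d12:-→d13:-→d14:-→d15:-→d16:-→d17:-→d18:-→d19:-→d20:-→d21:-→d22:-→d23:-→d24:H0 -> H0
  lookup 242.40.107.22: bits 111100100010100001101011 walk d0:H1→d1:-→d2:-→d3:-→d4:-→d5:-→d6:-→d7:-→d8:-→d9:-→d10:-→d11:-→d12:-→d13:-→d14:-→d15:-→d16:-→d17:-→d18:-→d19:-→d20:-→d21:-→d22:-→d23:-→d24:H0 -> H0
  + 0.0.0.0/0 (H2) depth=0
  lookup 132.232.0.0: bits 1000010011101000 walk d0:H2→d1:-→d2:-→d3:-→d4:-→d5:-→d6:-→d7:-→d8:-→d9:-→d10:-→d11:-→d12:-→d13:-→d14:-→d15:-→d16:H1 -> H1
  + 209.140.123.182/31 (H2) depth=31
  lookup 242.40.107.0: bits 111100100010100001101011 walk d0:H2→d1:-→d2:-→d3:-→d4:-→d5:-→d6:-→d7:-→d8:-→d9:-→d10:-→d11:-→d12:-→d13:-→d14:-→d15:-→d16:-→d17:-→d18:-→d19:-→d20:-→d21:-→d22:-→d23:-→d24:H0 -> H0

== LOOKUPS ==
["H0","H0","H1","H0"]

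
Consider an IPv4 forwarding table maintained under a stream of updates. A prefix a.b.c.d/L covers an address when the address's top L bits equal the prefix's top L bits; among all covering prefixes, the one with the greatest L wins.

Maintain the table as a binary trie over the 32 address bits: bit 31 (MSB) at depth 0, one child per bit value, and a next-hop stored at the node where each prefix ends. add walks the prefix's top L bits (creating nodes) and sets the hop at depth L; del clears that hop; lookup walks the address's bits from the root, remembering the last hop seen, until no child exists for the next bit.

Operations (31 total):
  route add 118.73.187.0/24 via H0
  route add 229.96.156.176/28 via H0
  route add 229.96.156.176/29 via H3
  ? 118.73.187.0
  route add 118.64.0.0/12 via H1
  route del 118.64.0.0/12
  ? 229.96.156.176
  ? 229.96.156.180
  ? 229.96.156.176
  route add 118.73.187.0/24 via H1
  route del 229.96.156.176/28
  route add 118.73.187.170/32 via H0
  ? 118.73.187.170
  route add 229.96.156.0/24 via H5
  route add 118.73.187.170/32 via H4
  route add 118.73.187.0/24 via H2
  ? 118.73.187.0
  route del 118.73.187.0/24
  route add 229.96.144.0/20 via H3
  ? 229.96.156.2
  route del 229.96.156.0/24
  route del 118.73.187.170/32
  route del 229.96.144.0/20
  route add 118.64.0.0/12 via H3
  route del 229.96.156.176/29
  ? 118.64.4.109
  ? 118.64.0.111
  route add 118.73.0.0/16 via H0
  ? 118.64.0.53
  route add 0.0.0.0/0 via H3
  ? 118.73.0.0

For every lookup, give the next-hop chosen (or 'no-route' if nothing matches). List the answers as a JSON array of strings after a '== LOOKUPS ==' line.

Apply in order:
  + 118.73.187.0/24 (H0) depth=24
  + 229.96.156.176/28 (H0) depth=28
  + 229.96.156.176/29 (H3) depth=29
  lookup 118.73.187.0: bits 011101100100100110111011 walk d0:-→d1:-→d2:-→d3:-→d4:-→d5:-→d6:-→d7:-→d8:-→d9:-→d10:-→d11:-→d12:-→d13:-→d14:-→d15:-→d16:-→d17:-→d18:-→d19:-→d20:-→d21:-→d22:-→d23:-→d24:H0 -> H0
  + 118.64.0.0/12 (H1) depth=12
  - 118.64.0.0/12 clear@12
  lookup 229.96.156.176: bits 11100101011000001001110010110 walk d0:-→d1:-→d2:-→d3:-→d4:-→d5:-→d6:-→d7:-→d8:-→d9:-→d10:-→d11:-→d12:-→d13:-→d14:-→d15:-→d16:-→d17:-→d18:-→d19:-→d20:-→d21:-→d22:-→d23:-→d24:-→d25:-→d26:-→d27:-→d28:H0→d29:H3 -> H3
  lookup 229.96.156.180: bits 11100101011000001001110010110 walk d0:-→d1:-→d2:-→d3:-→d4:-→d5:-→d6:-→d7:-→d8:-→d9:-→d10:-→d11:-→d12:-→d13:-→d14:-→d15:-→d16:-→d17:-→d18:-→d19:-→d20:-→d21:-→d22:-→d23:-→d24:-→d25:-→d26:-→d27:-→d28:H0→d29:H3 -> H3
  lookup 229.96.156.176: bits 11100101011000001001110010110 walk d0:-→d1:-→d2:-→d3:-→d4:-→d5:-→d6:-→d7:-→d8:-→d9:-→d10:-→d11:-→d12:-→d13:-→d14:-→d15:-→d16:-→d17:-→d18:-→d19:-→d20:-→d21:-→d22:-→d23:-→d24:-→d25:-→d26:-→d27:-→d28:H0→d29:H3 -> H3
  + 118.73.187.0/24 (H1) depth=24
  - 229.96.156.176/28 clear@28
  + 118.73.187.170/32 (H0) depth=32
  lookup 118.73.187.170: bits 01110110010010011011101110101010 walk d0:-→d1:-→d2:-→d3:-→d4:-→d5:-→d6:-→d7:-→d8:-→d9:-→d10:-→d11:-→d12:-→d13:-→d14:-→d15:-→d16:-→d17:-→d18:-→d19:-→d20:-→d21:-→d22:-→d23:-→d24:H1→d25:-→d26:-→d27:-→d28:-→d29:-→d30:-→d31:-→d32:H0 -> H0
  + 229.96.156.0/24 (H5) depth=24
  + 118.73.187.170/32 (H4) depth=32
  + 118.73.187.0/24 (H2) depth=24
  lookup 118.73.187.0: bits 011101100100100110111011 walk d0:-→d1:-→d2:-→d3:-→d4:-→d5:-→d6:-→d7:-→d8:-→d9:-→d10:-→d11:-→d12:-→d13:-→d14:-→d15:-→d16:-→d17:-→d18:-→d19:-→d20:-→d21:-→d22:-→d23:-→d24:H2 -> H2
  - 118.73.187.0/24 clear@24
  + 229.96.144.0/20 (H3) depth=20
  lookup 229.96.156.2: bits 111001010110000010011100 walk d0:-→d1:-→d2:-→d3:-→d4:-→d5:-→d6:-→d7:-→d8:-→d9:-→d10:-→d11:-→d12:-→d13:-→d14:-→d15:-→d16:-→d17:-→d18:-→d19:-→d20:H3→d21:-→d22:-→d23:-→d24:H5 -> H5
  - 229.96.156.0/24 clear@24
  - 118.73.187.170/32 clear@32
  - 229.96.144.0/20 clear@20
  + 118.64.0.0/12 (H3) depth=12
  - 229.96.156.176/29 clear@29
  lookup 118.64.4.109: bits 011101100100 walk d0:-→d1:-→d2:-→d3:-→d4:-→d5:-→d6:-→d7:-→d8:-→d9:-→d10:-→d11:-→d12:H3 -> H3
  lookup 118.64.0.111: bits 011101100100 walk d0:-→d1:-→d2:-→d3:-→d4:-→d5:-→d6:-→d7:-→d8:-→d9:-→d10:-→d11:-→d12:H3 -> H3
  + 118.73.0.0/16 (H0) depth=16
  lookup 118.64.0.53: bits 011101100100 walk d0:-→d1:-→d2:-→d3:-→d4:-→d5:-→d6:-→d7:-→d8:-→d9:-→d10:-→d11:-→d12:H3 -> H3
  + 0.0.0.0/0 (H3) depth=0
  lookup 118.73.0.0: bits 0111011001001001 walk d0:H3→d1:-→d2:-→d3:-→d4:-→d5:-→d6:-→d7:-→d8:-→d9:-→d10:-→d11:-→d12:H3→d13:-→d14:-→d15:-→d16:H0 -> H0

== LOOKUPS ==
["H0","H3","H3","H3","H0","H2","H5","H3","H3","H3","H0"]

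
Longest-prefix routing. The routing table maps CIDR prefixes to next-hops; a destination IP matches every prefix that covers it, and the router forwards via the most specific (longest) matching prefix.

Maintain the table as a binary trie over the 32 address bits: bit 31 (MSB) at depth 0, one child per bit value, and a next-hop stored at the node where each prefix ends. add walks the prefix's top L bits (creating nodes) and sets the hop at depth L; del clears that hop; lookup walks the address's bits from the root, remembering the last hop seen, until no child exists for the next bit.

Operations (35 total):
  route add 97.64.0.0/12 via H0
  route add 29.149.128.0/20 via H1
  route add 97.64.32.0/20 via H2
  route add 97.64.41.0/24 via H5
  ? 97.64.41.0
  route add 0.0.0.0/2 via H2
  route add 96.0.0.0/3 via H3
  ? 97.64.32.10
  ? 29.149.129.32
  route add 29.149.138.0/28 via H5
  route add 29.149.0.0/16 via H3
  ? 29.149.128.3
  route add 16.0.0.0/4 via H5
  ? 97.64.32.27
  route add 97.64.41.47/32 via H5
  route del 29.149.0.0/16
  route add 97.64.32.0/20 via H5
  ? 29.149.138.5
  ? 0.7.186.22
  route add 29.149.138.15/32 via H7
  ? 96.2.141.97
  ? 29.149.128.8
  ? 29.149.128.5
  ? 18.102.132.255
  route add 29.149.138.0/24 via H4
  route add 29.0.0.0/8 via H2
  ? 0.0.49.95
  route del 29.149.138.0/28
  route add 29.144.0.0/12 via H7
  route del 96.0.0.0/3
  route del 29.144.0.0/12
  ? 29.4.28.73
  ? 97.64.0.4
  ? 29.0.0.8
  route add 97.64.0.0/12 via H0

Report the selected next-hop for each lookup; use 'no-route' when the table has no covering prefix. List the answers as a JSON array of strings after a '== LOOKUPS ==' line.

Trace:
  + 97.64.0.0/12 (H0) depth=12
  + 29.149.128.0/20 (H1) depth=20
  + 97.64.32.0/20 (H2) depth=20
  + 97.64.41.0/24 (H5) depth=24
  lookup 97.64.41.0: bits 011000010100000000101001 walk d0:-→d1:-→d2:-→d3:-→d4:-→d5:-→d6:-→d7:-→d8:-→d9:-→d10:-→d11:-→d12:H0→d13:-→d14:-→d15:-→d16:-→d17:-→d18:-→d19:-→d20:H2→d21:-→d22:-→d23:-→d24:H5 -> H5
  + 0.0.0.0/2 (H2) depth=2
  + 96.0.0.0/3 (H3) depth=3
  lookup 97.64.32.10: bits 01100001010000000010 walk d0:-→d1:-→d2:-→d3:H3→d4:-→d5:-→d6:-→d7:-→d8:-→d9:-→d10:-→d11:-→d12:H0→d13:-→d14:-→d15:-→d16:-→d17:-→d18:-→d19:-→d20:H2 -> H2
  lookup 29.149.129.32: bits 00011101100101011000 walk d0:-→d1:-→d2:H2→d3:-→d4:-→d5:-→d6:-→d7:-→d8:-→d9:-→d10:-→d11:-→d12:-→d13:-→d14:-→d15:-→d16:-→d17:-→d18:-→d19:-→d20:H1 -> H1
  + 29.149.138.0/28 (H5) depth=28
  + 29.149.0.0/16 (H3) depth=16
  lookup 29.149.128.3: bits 00011101100101011000 walk d0:-→d1:-→d2:H2→d3:-→d4:-→d5:-→d6:-→d7:-→d8:-→d9:-→d10:-→d11:-→d12:-→d13:-→d14:-→d15:-→d16:H3→d17:-→d18:-→d19:-→d20:H1 -> H1
  + 16.0.0.0/4 (H5) depth=4
  lookup 97.64.32.27: bits 01100001010000000010 walk d0:-→d1:-→d2:-→d3:H3→d4:-→d5:-→d6:-→d7:-→d8:-→d9:-→d10:-→d11:-→d12:H0→d13:-→d14:-→d15:-→d16:-→d17:-→d18:-→d19:-→d20:H2 -> H2
  + 97.64.41.47/32 (H5) depth=32
  del 29.149.0.0/16 (clear depth 16)
  + 97.64.32.0/20 (H5) depth=20
  lookup 29.149.138.5: bits 0001110110010101100010100000 walk d0:-→d1:-→d2:H2→d3:-→d4:H5→d5:-→d6:-→d7:-→d8:-→d9:-→d10:-→d11:-→d12:-→d13:-→d14:-→d15:-→d16:-→d17:-→d18:-→d19:-→d20:H1→d21:-→d22:-→d23:-→d24:-→d25:-→d26:-→d27:-→d28:H5 -> H5
  lookup 0.7.186.22: bits 000 walk d0:-→d1:-→d2:H2→d3:- -> H2
  + 29.149.138.15/32 (H7) depth=32
  lookup 96.2.141.97: bits 0110000 walk d0:-→d1:-→d2:-→d3:H3→d4:-→d5:-→d6:-→d7:- -> H3
  lookup 29.149.128.8: bits 00011101100101011000 walk d0:-→d1:-→d2:H2→d3:-→d4:H5→d5:-→d6:-→d7:-→d8:-→d9:-→d10:-→d11:-→d12:-→d13:-→d14:-→d15:-→d16:-→d17:-→d18:-→d19:-→d20:H1 -> H1
  lookup 29.149.128.5: bits 00011101100101011000 walk d0:-→d1:-→d2:H2→d3:-→d4:H5→d5:-→d6:-→d7:-→d8:-→d9:-→d10:-→d11:-→d12:-→d13:-→d14:-→d15:-→d16:-→d17:-→d18:-→d19:-→d20:H1 -> H1
  lookup 18.102.132.255: bits 0001 walk d0:-→d1:-→d2:H2→d3:-→d4:H5 -> H5
  + 29.149.138.0/24 (H4) depth=24
  + 29.0.0.0/8 (H2) depth=8
  lookup 0.0.49.95: bits 000 walk d0:-→d1:-→d2:H2→d3:- -> H2
  del 29.149.138.0/28 (clear depth 28)
  + 29.144.0.0/12 (H7) depth=12
  del 96.0.0.0/3 (clear depth 3)
  del 29.144.0.0/12 (clear depth 12)
  lookup 29.4.28.73: bits 00011101 walk d0:-→d1:-→d2:H2→d3:-→d4:H5→d5:-→d6:-→d7:-→d8:H2 -> H2
  lookup 97.64.0.4: bits 011000010100000000 walk d0:-→d1:-→d2:-→d3:-→d4:-→d5:-→d6:-→d7:-→d8:-→d9:-→d10:-→d11:-→d12:H0→d13:-→d14:-→d15:-→d16:-→d17:-→d18:- -> H0
  lookup 29.0.0.8: bits 00011101 walk d0:-→d1:-→d2:H2→d3:-→d4:H5→d5:-→d6:-→d7:-→d8:H2 -> H2
  + 97.64.0.0/12 (H0) depth=12

== LOOKUPS ==
["H5","H2","H1","H1","H2","H5","H2","H3","H1","H1","H5","H2","H2","H0","H2"]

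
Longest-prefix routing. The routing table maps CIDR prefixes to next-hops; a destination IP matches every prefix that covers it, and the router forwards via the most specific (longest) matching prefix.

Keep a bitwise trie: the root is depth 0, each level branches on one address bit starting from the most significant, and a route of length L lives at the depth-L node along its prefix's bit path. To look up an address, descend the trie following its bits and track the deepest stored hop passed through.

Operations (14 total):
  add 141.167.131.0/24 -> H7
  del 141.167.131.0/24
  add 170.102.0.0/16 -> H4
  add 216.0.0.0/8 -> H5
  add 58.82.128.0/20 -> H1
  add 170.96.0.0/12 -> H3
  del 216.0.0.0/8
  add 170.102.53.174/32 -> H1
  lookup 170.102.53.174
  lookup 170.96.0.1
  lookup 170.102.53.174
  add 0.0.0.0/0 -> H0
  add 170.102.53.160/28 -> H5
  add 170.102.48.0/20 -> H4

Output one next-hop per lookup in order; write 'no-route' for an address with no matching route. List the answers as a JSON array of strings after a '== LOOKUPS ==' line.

Trace:
  + 141.167.131.0/24 (H7) depth=24
  - 141.167.131.0/24 clear@24
  + 170.102.0.0/16 (H4) depth=16
  + 216.0.0.0/8 (H5) depth=8
  + 58.82.128.0/20 (H1) depth=20
  + 170.96.0.0/12 (H3) depth=12
  - 216.0.0.0/8 clear@8
  + 170.102.53.174/32 (H1) depth=32
  Q 170.102.53.174: descend 10101010011001100011010110101110 ; hops seen [H3,H4,H1] ; pick H1
  Q 170.96.0.1: descend 1010101001100 ; hops seen [H3] ; pick H3
  Q 170.102.53.174: descend 10101010011001100011010110101110 ; hops seen [H3,H4,H1] ; pick H1
  + 0.0.0.0/0 (H0) depth=0
  + 170.102.53.160/28 (H5) depth=28
  + 170.102.48.0/20 (H4) depth=20

== LOOKUPS ==
["H1","H3","H1"]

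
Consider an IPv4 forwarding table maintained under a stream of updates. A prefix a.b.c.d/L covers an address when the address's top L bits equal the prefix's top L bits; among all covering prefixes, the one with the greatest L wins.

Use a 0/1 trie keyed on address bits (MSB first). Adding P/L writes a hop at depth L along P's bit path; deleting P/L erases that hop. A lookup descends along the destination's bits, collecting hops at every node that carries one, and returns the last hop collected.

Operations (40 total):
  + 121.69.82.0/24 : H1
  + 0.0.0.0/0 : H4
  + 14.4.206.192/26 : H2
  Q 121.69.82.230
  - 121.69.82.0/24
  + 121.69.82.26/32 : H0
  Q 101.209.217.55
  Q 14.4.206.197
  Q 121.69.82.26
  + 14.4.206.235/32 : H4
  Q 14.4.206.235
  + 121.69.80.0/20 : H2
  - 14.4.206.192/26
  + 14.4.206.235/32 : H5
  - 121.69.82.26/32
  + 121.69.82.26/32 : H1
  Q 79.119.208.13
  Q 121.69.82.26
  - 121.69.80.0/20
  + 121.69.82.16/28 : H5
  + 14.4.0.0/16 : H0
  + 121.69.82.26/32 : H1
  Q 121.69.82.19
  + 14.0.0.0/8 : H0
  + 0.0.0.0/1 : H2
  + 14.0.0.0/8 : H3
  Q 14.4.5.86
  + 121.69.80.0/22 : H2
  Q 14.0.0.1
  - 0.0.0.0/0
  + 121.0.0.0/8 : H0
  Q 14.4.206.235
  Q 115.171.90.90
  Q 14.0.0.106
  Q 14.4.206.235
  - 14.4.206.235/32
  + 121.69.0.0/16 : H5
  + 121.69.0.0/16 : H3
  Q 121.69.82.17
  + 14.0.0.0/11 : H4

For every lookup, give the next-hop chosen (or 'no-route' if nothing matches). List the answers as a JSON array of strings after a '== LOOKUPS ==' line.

Trace:
  add 121.69.82.0/24 -> H1 at depth 24
  add 0.0.0.0/0 -> H4 at depth 0
  add 14.4.206.192/26 -> H2 at depth 26
  lookup 121.69.82.230: bits 011110010100010101010010 walk d0:H4→d1:-→d2:-→d3:-→d4:-→d5:-→d6:-→d7:-→d8:-→d9:-→d10:-→d11:-→d12:-→d13:-→d14:-→d15:-→d16:-→d17:-→d18:-→d19:-→d20:-→d21:-→d22:-→d23:-→d24:H1 -> H1
  - 121.69.82.0/24 clear@24
  add 121.69.82.26/32 -> H0 at depth 32
  lookup 101.209.217.55: bits 011 walk d0:H4→d1:-→d2:-→d3:- -> H4
  lookup 14.4.206.197: bits 00001110000001001100111011 walk d0:H4→d1:-→d2:-→d3:-→d4:-→d5:-→d6:-→d7:-→d8:-→d9:-→d10:-→d11:-→d12:-→d13:-→d14:-→d15:-→d16:-→d17:-→d18:-→d19:-→d20:-→d21:-→d22:-→d23:-→d24:-→d25:-→d26:H2 -> H2
  lookup 121.69.82.26: bits 01111001010001010101001000011010 walk d0:H4→d1:-→d2:-→d3:-→d4:-→d5:-→d6:-→d7:-→d8:-→d9:-→d10:-→d11:-→d12:-→d13:-→d14:-→d15:-→d16:-→d17:-→d18:-→d19:-→d20:-→d21:-→d22:-→d23:-→d24:-→d25:-→d26:-→d27:-→d28:-→d29:-→d30:-→d31:-→d32:H0 -> H0
  add 14.4.206.235/32 -> H4 at depth 32
  lookup 14.4.206.235: bits 00001110000001001100111011101011 walk d0:H4→d1:-→d2:-→d3:-→d4:-→d5:-→d6:-→d7:-→d8:-→d9:-→d10:-→d11:-→d12:-→d13:-→d14:-→d15:-→d16:-→d17:-→d18:-→d19:-→d20:-→d21:-→d22:-→d23:-→d24:-→d25:-→d26:H2→d27:-→d28:-→d29:-→d30:-→d31:-→d32:H4 -> H4
  add 121.69.80.0/20 -> H2 at depth 20
  - 14.4.206.192/26 clear@26
  add 14.4.206.235/32 -> H5 at depth 32
  - 121.69.82.26/32 clear@32
  add 121.69.82.26/32 -> H1 at depth 32
  lookup 79.119.208.13: bits 01 walk d0:H4→d1:-→d2:- -> H4
  lookup 121.69.82.26: bits 01111001010001010101001000011010 walk d0:H4→d1:-→d2:-→d3:-→d4:-→d5:-→d6:-→d7:-→d8:-→d9:-→d10:-→d11:-→d12:-→d13:-→d14:-→d15:-→d16:-→d17:-→d18:-→d19:-→d20:H2→d21:-→d22:-→d23:-→d24:-→d25:-→d26:-→d27:-→d28:-→d29:-→d30:-→d31:-→d32:H1 -> H1
  - 121.69.80.0/20 clear@20
  add 121.69.82.16/28 -> H5 at depth 28
  add 14.4.0.0/16 -> H0 at depth 16
  add 121.69.82.26/32 -> H1 at depth 32
  lookup 121.69.82.19: bits 0111100101000101010100100001 walk d0:H4→d1:-→d2:-→d3:-→d4:-→d5:-→d6:-→d7:-→d8:-→d9:-→d10:-→d11:-→d12:-→d13:-→d14:-→d15:-→d16:-→d17:-→d18:-→d19:-→d20:-→d21:-→d22:-→d23:-→d24:-→d25:-→d26:-→d27:-→d28:H5 -> H5
  add 14.0.0.0/8 -> H0 at depth 8
  add 0.0.0.0/1 -> H2 at depth 1
  add 14.0.0.0/8 -> H3 at depth 8
  lookup 14.4.5.86: bits 0000111000000100 walk d0:H4→d1:H2→d2:-→d3:-→d4:-→d5:-→d6:-→d7:-→d8:H3→d9:-→d10:-→d11:-→d12:-→d13:-→d14:-→d15:-→d16:H0 -> H0
  add 121.69.80.0/22 -> H2 at depth 22
  lookup 14.0.0.1: bits 0000111000000 walk d0:H4→d1:H2→d2:-→d3:-→d4:-→d5:-→d6:-→d7:-→d8:H3→d9:-→d10:-→d11:-→d12:-→d13:- -> H3
  - 0.0.0.0/0 clear@0
  add 121.0.0.0/8 -> H0 at depth 8
  lookup 14.4.206.235: bits 00001110000001001100111011101011 walk d0:-→d1:H2→d2:-→d3:-→d4:-→d5:-→d6:-→d7:-→d8:H3→d9:-→d10:-→d11:-→d12:-→d13:-→d14:-→d15:-→d16:H0→d17:-→d18:-→d19:-→d20:-→d21:-→d22:-→d23:-→d24:-→d25:-→d26:-→d27:-→d28:-→d29:-→d30:-→d31:-→d32:H5 -> H5
  lookup 115.171.90.90: bits 0111 walk d0:-→d1:H2→d2:-→d3:-→d4:- -> H2
  lookup 14.0.0.106: bits 0000111000000 walk d0:-→d1:H2→d2:-→d3:-→d4:-→d5:-→d6:-→d7:-→d8:H3→d9:-→d10:-→d11:-→d12:-→d13:- -> H3
  lookup 14.4.206.235: bits 00001110000001001100111011101011 walk d0:-→d1:H2→d2:-→d3:-→d4:-→d5:-→d6:-→d7:-→d8:H3→d9:-→d10:-→d11:-→d12:-→d13:-→d14:-→d15:-→d16:H0→d17:-→d18:-→d19:-→d20:-→d21:-→d22:-→d23:-→d24:-→d25:-→d26:-→d27:-→d28:-→d29:-→d30:-→d31:-→d32:H5 -> H5
  - 14.4.206.235/32 clear@32
  add 121.69.0.0/16 -> H5 at depth 16
  add 121.69.0.0/16 -> H3 at depth 16
  lookup 121.69.82.17: bits 0111100101000101010100100001 walk d0:-→d1:H2→d2:-→d3:-→d4:-→d5:-→d6:-→d7:-→d8:H0→d9:-→d10:-→d11:-→d12:-→d13:-→d14:-→d15:-→d16:H3→d17:-→d18:-→d19:-→d20:-→d21:-→d22:H2→d23:-→d24:-→d25:-→d26:-→d27:-→d28:H5 -> H5
  add 14.0.0.0/11 -> H4 at depth 11

== LOOKUPS ==
["H1","H4","H2","H0","H4","H4","H1","H5","H0","H3","H5","H2","H3","H5","H5"]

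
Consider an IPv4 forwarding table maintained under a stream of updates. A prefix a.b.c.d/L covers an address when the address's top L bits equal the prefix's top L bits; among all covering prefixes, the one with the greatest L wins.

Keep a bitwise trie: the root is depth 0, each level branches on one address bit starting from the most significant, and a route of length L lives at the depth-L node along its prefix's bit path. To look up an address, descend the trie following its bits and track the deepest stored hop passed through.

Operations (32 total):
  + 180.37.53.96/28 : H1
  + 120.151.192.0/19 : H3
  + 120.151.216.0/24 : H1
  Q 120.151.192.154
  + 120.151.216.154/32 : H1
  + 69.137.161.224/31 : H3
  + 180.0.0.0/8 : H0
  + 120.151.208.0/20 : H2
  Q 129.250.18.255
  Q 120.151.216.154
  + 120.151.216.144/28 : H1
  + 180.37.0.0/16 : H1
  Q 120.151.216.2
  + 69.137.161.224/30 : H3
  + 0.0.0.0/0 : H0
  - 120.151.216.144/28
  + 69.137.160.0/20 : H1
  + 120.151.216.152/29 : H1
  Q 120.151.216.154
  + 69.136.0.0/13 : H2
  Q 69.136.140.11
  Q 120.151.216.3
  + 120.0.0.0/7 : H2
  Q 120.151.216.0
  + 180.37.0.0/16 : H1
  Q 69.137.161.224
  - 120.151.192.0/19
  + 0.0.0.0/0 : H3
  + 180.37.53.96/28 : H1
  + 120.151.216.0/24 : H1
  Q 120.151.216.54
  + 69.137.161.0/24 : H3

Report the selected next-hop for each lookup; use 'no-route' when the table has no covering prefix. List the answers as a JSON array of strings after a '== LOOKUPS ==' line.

Trace:
  add 180.37.53.96/28 -> H1 at depth 28
  add 120.151.192.0/19 -> H3 at depth 19
  add 120.151.216.0/24 -> H1 at depth 24
  ? 120.151.192.154  path d0:-→d1:-→d2:-→d3:-→d4:-→d5:-→d6:-→d7:-→d8:-→d9:-→d10:-→d11:-→d12:-→d13:-→d14:-→d15:-→d16:-→d17:-→d18:-→d19:H3  best=H3
  add 120.151.216.154/32 -> H1 at depth 32
  add 69.137.161.224/31 -> H3 at depth 31
  add 180.0.0.0/8 -> H0 at depth 8
  add 120.151.208.0/20 -> H2 at depth 20
  ? 129.250.18.255  path d0:-→d1:-→d2:-  best=no-route
  ? 120.151.216.154  path d0:-→d1:-→d2:-→d3:-→d4:-→d5:-→d6:-→d7:-→d8:-→d9:-→d10:-→d11:-→d12:-→d13:-→d14:-→d15:-→d16:-→d17:-→d18:-→d19:H3→d20:H2→d21:-→d22:-→d23:-→d24:H1→d25:-→d26:-→d27:-→d28:-→d29:-→d30:-→d31:-→d32:H1  best=H1
  add 120.151.216.144/28 -> H1 at depth 28
  add 180.37.0.0/16 -> H1 at depth 16
  ? 120.151.216.2  path d0:-→d1:-→d2:-→d3:-→d4:-→d5:-→d6:-→d7:-→d8:-→d9:-→d10:-→d11:-→d12:-→d13:-→d14:-→d15:-→d16:-→d17:-→d18:-→d19:H3→d20:H2→d21:-→d22:-→d23:-→d24:H1  best=H1
  add 69.137.161.224/30 -> H3 at depth 30
  add 0.0.0.0/0 -> H0 at depth 0
  - 120.151.216.144/28 clear@28
  add 69.137.160.0/20 -> H1 at depth 20
  add 120.151.216.152/29 -> H1 at depth 29
  ? 120.151.216.154  path d0:H0→d1:-→d2:-→d3:-→d4:-→d5:-→d6:-→d7:-→d8:-→d9:-→d10:-→d11:-→d12:-→d13:-→d14:-→d15:-→d16:-→d17:-→d18:-→d19:H3→d20:H2→d21:-→d22:-→d23:-→d24:H1→d25:-→d26:-→d27:-→d28:-→d29:H1→d30:-→d31:-→d32:H1  best=H1
  add 69.136.0.0/13 -> H2 at depth 13
  ? 69.136.140.11  path d0:H0→d1:-→d2:-→d3:-→d4:-→d5:-→d6:-→d7:-→d8:-→d9:-→d10:-→d11:-→d12:-→d13:H2→d14:-→d15:-  best=H2
  ? 120.151.216.3  path d0:H0→d1:-→d2:-→d3:-→d4:-→d5:-→d6:-→d7:-→d8:-→d9:-→d10:-→d11:-→d12:-→d13:-→d14:-→d15:-→d16:-→d17:-→d18:-→d19:H3→d20:H2→d21:-→d22:-→d23:-→d24:H1  best=H1
  add 120.0.0.0/7 -> H2 at depth 7
  ? 120.151.216.0  path d0:H0→d1:-→d2:-→d3:-→d4:-→d5:-→d6:-→d7:H2→d8:-→d9:-→d10:-→d11:-→d12:-→d13:-→d14:-→d15:-→d16:-→d17:-→d18:-→d19:H3→d20:H2→d21:-→d22:-→d23:-→d24:H1  best=H1
  add 180.37.0.0/16 -> H1 at depth 16
  ? 69.137.161.224  path d0:H0→d1:-→d2:-→d3:-→d4:-→d5:-→d6:-→d7:-→d8:-→d9:-→d10:-→d11:-→d12:-→d13:H2→d14:-→d15:-→d16:-→d17:-→d18:-→d19:-→d20:H1→d21:-→d22:-→d23:-→d24:-→d25:-→d26:-→d27:-→d28:-→d29:-→d30:H3→d31:H3  best=H3
  - 120.151.192.0/19 clear@19
  add 0.0.0.0/0 -> H3 at depth 0
  add 180.37.53.96/28 -> H1 at depth 28
  add 120.151.216.0/24 -> H1 at depth 24
  ? 120.151.216.54  path d0:H3→d1:-→d2:-→d3:-→d4:-→d5:-→d6:-→d7:H2→d8:-→d9:-→d10:-→d11:-→d12:-→d13:-→d14:-→d15:-→d16:-→d17:-→d18:-→d19:-→d20:H2→d21:-→d22:-→d23:-→d24:H1  best=H1
  add 69.137.161.0/24 -> H3 at depth 24

== LOOKUPS ==
["H3","no-route","H1","H1","H1","H2","H1","H1","H3","H1"]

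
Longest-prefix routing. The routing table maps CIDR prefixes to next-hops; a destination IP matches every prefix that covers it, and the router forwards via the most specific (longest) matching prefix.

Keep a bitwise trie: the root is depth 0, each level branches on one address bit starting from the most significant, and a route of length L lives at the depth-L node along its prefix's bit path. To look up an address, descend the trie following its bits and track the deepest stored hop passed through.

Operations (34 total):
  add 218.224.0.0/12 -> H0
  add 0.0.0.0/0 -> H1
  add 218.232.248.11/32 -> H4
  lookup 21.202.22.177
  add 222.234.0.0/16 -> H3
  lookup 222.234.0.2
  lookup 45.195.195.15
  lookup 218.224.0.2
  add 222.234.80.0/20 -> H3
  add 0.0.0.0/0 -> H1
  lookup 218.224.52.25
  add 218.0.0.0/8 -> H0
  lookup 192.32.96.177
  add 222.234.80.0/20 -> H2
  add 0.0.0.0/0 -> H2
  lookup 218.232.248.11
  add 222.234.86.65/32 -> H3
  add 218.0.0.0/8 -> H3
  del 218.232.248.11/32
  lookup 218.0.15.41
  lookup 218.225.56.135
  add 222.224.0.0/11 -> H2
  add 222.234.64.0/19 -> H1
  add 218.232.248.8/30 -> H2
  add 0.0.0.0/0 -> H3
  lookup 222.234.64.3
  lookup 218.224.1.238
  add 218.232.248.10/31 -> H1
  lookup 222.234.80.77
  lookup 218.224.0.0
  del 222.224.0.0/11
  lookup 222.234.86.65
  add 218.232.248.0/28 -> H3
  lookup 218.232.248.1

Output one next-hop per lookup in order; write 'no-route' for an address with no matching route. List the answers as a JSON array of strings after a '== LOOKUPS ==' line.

Process each operation:
  + 218.224.0.0/12 (H0) depth=12
  + 0.0.0.0/0 (H1) depth=0
  + 218.232.248.11/32 (H4) depth=32
  Q 21.202.22.177: descend ε ; hops seen [H1] ; pick H1
  + 222.234.0.0/16 (H3) depth=16
  Q 222.234.0.2: descend 1101111011101010 ; hops seen [H1,H3] ; pick H3
  Q 45.195.195.15: descend ε ; hops seen [H1] ; pick H1
  Q 218.224.0.2: descend 110110101110 ; hops seen [H1,H0] ; pick H0
  + 222.234.80.0/20 (H3) depth=20
  + 0.0.0.0/0 (H1) depth=0
  Q 218.224.52.25: descend 110110101110 ; hops seen [H1,H0] ; pick H0
  + 218.0.0.0/8 (H0) depth=8
  Q 192.32.96.177: descend 110 ; hops seen [H1] ; pick H1
  + 222.234.80.0/20 (H2) depth=20
  + 0.0.0.0/0 (H2) depth=0
  Q 218.232.248.11: descend 11011010111010001111100000001011 ; hops seen [H2,H0,H0,H4] ; pick H4
  + 222.234.86.65/32 (H3) depth=32
  + 218.0.0.0/8 (H3) depth=8
  del 218.232.248.11/32 (clear depth 32)
  Q 218.0.15.41: descend 11011010 ; hops seen [H2,H3] ; pick H3
  Q 218.225.56.135: descend 110110101110 ; hops seen [H2,H3,H0] ; pick H0
  + 222.224.0.0/11 (H2) depth=11
  + 222.234.64.0/19 (H1) depth=19
  + 218.232.248.8/30 (H2) depth=30
  + 0.0.0.0/0 (H3) depth=0
  Q 222.234.64.3: descend 1101111011101010010 ; hops seen [H3,H2,H3,H1] ; pick H1
  Q 218.224.1.238: descend 110110101110 ; hops seen [H3,H3,H0] ; pick H0
  + 218.232.248.10/31 (H1) depth=31
  Q 222.234.80.77: descend 110111101110101001010 ; hops seen [H3,H2,H3,H1,H2] ; pick H2
  Q 218.224.0.0: descend 110110101110 ; hops seen [H3,H3,H0] ; pick H0
  del 222.224.0.0/11 (clear depth 11)
  Q 222.234.86.65: descend 11011110111010100101011001000001 ; hops seen [H3,H3,H1,H2,H3] ; pick H3
  + 218.232.248.0/28 (H3) depth=28
  Q 218.232.248.1: descend 1101101011101000111110000000 ; hops seen [H3,H3,H0,H3] ; pick H3

== LOOKUPS ==
["H1","H3","H1","H0","H0","H1","H4","H3","H0","H1","H0","H2","H0","H3","H3"]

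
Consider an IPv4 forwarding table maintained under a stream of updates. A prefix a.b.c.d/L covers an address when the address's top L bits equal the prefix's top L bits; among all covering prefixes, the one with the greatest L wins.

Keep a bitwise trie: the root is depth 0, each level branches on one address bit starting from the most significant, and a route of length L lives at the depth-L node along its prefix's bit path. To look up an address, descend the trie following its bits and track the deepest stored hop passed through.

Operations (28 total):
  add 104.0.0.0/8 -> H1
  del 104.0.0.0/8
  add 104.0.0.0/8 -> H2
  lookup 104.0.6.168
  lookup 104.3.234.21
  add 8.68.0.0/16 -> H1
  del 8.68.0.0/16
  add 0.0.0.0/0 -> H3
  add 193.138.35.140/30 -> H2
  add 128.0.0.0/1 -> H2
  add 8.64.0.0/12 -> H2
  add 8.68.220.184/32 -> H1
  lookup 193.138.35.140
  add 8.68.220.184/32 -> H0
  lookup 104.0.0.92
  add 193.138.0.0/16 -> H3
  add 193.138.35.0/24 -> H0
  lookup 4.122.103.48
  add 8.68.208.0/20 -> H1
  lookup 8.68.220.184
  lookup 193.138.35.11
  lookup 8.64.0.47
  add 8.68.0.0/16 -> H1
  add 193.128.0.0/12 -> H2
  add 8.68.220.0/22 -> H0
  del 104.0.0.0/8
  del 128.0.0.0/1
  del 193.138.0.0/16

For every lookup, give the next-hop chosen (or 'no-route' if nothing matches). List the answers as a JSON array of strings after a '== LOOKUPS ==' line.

Apply in order:
  + 104.0.0.0/8 (H1) depth=8
  - 104.0.0.0/8 clear@8
  + 104.0.0.0/8 (H2) depth=8
  ? 104.0.6.168  path d0:-→d1:-→d2:-→d3:-→d4:-→d5:-→d6:-→d7:-→d8:H2  best=H2
  ? 104.3.234.21  path d0:-→d1:-→d2:-→d3:-→d4:-→d5:-→d6:-→d7:-→d8:H2  best=H2
  + 8.68.0.0/16 (H1) depth=16
  - 8.68.0.0/16 clear@16
  + 0.0.0.0/0 (H3) depth=0
  + 193.138.35.140/30 (H2) depth=30
  + 128.0.0.0/1 (H2) depth=1
  + 8.64.0.0/12 (H2) depth=12
  + 8.68.220.184/32 (H1) depth=32
  ? 193.138.35.140  path d0:H3→d1:H2→d2:-→d3:-→d4:-→d5:-→d6:-→d7:-→d8:-→d9:-→d10:-→d11:-→d12:-→d13:-→d14:-→d15:-→d16:-→d17:-→d18:-→d19:-→d20:-→d21:-→d22:-→d23:-→d24:-→d25:-→d26:-→d27:-→d28:-→d29:-→d30:H2  best=H2
  + 8.68.220.184/32 (H0) depth=32
  ? 104.0.0.92  path d0:H3→d1:-→d2:-→d3:-→d4:-→d5:-→d6:-→d7:-→d8:H2  best=H2
  + 193.138.0.0/16 (H3) depth=16
  + 193.138.35.0/24 (H0) depth=24
  ? 4.122.103.48  path d0:H3→d1:-→d2:-→d3:-→d4:-  best=H3
  + 8.68.208.0/20 (H1) depth=20
  ? 8.68.220.184  path d0:H3→d1:-→d2:-→d3:-→d4:-→d5:-→d6:-→d7:-→d8:-→d9:-→d10:-→d11:-→d12:H2→d13:-→d14:-→d15:-→d16:-→d17:-→d18:-→d19:-→d20:H1→d21:-→d22:-→d23:-→d24:-→d25:-→d26:-→d27:-→d28:-→d29:-→d30:-→d31:-→d32:H0  best=H0
  ? 193.138.35.11  path d0:H3→d1:H2→d2:-→d3:-→d4:-→d5:-→d6:-→d7:-→d8:-→d9:-→d10:-→d11:-→d12:-→d13:-→d14:-→d15:-→d16:H3→d17:-→d18:-→d19:-→d20:-→d21:-→d22:-→d23:-→d24:H0  best=H0
  ? 8.64.0.47  path d0:H3→d1:-→d2:-→d3:-→d4:-→d5:-→d6:-→d7:-→d8:-→d9:-→d10:-→d11:-→d12:H2→d13:-  best=H2
  + 8.68.0.0/16 (H1) depth=16
  + 193.128.0.0/12 (H2) depth=12
  + 8.68.220.0/22 (H0) depth=22
  - 104.0.0.0/8 clear@8
  - 128.0.0.0/1 clear@1
  - 193.138.0.0/16 clear@16

== LOOKUPS ==
["H2","H2","H2","H2","H3","H0","H0","H2"]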